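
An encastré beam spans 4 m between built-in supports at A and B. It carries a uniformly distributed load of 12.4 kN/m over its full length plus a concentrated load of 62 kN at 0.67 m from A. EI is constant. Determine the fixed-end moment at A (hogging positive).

Release both end moments; the primary structure is a simply-supported span AB with redundants M_A and M_B.
End rotations of the released simple span under the applied load (×1/EI):
  at A: UDL 12.4: wL³/(24EI) = 33.07/EI
  at B: UDL 12.4: wL³/(24EI) = 33.07/EI
  at A: point load 62 at a = 0.67: Pab(L + b)/(6LEI) = 42.25/EI
  at B: point load 62 at a = 0.67: Pab(L + a)/(6LEI) = 26.92/EI
  θ_A0 = 75.31/EI,  θ_B0 = 59.98/EI
Flexibility coefficients: a unit moment at one end gives L/(3EI) there and L/(6EI) at the far end, so f₁₁ = f₂₂ = 1.333/EI and f₁₂ = f₂₁ = 0.6667/EI.
Compatibility — zero rotation at each built-in end:
  1.333 M_A + 0.6667 M_B = 75.31
  0.6667 M_A + 1.333 M_B = 59.98
Solving the pair gives M_A = 45.32 kN·m and M_B = 22.33 kN·m (hogging).

M_A = 45.32 kN·m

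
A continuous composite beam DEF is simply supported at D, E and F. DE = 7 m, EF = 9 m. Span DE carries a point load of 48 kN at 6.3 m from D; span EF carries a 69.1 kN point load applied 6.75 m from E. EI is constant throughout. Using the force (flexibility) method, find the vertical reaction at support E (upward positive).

R_E = 74.08 kN

Take M_E as the redundant. Released structure: two simple spans DE and EF with a hinge at E.
Discontinuity in slope at E on the released structure — sum the simple-span end rotations:
  span DE: point load 48 at a = 6.3: Pab(L + a)/(6LEI) = 67.03/EI
  span EF: point load 69.1 at a = 6.75: Pab(L + b)/(6LEI) = 218.6/EI
  relative rotation θ_0 = (67.03 + 218.6)/EI = 285.7/EI
A unit hogging moment at E produces rotation L₁/(3EI) + L₂/(3EI) = 5.333/EI.
Slope continuity at E: θ_0 = M_E·5.333/EI, so M_E = 285.7/5.333 = 53.56 kN·m (hogging).
Span DE, ΣM about D with M_E applied at E: R_E^{DE}·7 = 302.4 + 53.56, so R_E^{DE} = 50.85 kN and R_D = 48 − 50.85 = -2.852 kN.
Span EF, ΣM about F: R_E^{EF}·9 = 155.5 + 53.56, so R_E^{EF} = 23.23 kN and R_F = 69.1 − 23.23 = 45.87 kN.
R_E = 50.85 + 23.23 = 74.08 kN.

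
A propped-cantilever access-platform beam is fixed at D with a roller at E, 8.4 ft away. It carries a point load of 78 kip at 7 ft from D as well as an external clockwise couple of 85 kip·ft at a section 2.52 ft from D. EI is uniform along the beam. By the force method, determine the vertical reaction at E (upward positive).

R_E = 66.42 kip

Release the roller at E. Primary structure: cantilever fixed at D.
Downward deflection at the released point E due to the loads:
  point load 78 at a = 7: Pa²(3L − a)/(6EI) = 11593/EI
  clockwise couple 85 at a = 2.52: M₀a(2L − a)/(2EI) = 1529/EI
  δ_0 = 13123/EI
Flexibility coefficient — unit upward force at E: δ_{EE} = L³/(3EI) = 197.6/EI.
Compatibility at E: δ_0 − R_E·δ_{EE} = 0, so R_E = 13123/197.6 = 66.42 kip.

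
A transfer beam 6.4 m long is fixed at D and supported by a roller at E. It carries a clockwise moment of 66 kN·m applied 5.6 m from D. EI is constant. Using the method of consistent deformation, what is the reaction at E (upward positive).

Choose R_E as the redundant. The primary structure is the cantilever fixed at D.
Downward deflection at the released point E due to the loads:
  clockwise couple 66 at a = 5.6: M₀a(2L − a)/(2EI) = 1331/EI
Flexibility coefficient — unit upward force at E: δ_{EE} = L³/(3EI) = 87.38/EI.
The prop prevents deflection at E: R_E = δ_0/δ_{EE} = 1331/87.38 = 15.23 kN.

R_E = 15.23 kN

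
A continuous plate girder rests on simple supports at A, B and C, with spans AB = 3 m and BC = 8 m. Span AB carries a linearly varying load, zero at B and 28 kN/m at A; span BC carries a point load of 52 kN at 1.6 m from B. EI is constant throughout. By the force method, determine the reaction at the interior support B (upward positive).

R_B = 77.41 kN

Insert a hinge at B; M_B is the redundant, and each span becomes simply supported.
Rotations at B on the released spans (each span's end-slope, ×1/EI):
  span AB: triangular load, peak 28: 7w₀L³/(360EI) = 14.7/EI
  span BC: point load 52 at a = 1.6: Pab(L + b)/(6LEI) = 159.7/EI
  relative rotation θ_0 = (14.7 + 159.7)/EI = 174.4/EI
A unit hogging moment at B produces rotation L₁/(3EI) + L₂/(3EI) = 3.667/EI.
Slope continuity at B: θ_0 = M_B·3.667/EI, so M_B = 174.4/3.667 = 47.58 kN·m (hogging).
Span AB, ΣM about A with M_B applied at B: R_B^{AB}·3 = 42 + 47.58, so R_B^{AB} = 29.86 kN and R_A = 42 − 29.86 = 12.14 kN.
Span BC, ΣM about C: R_B^{BC}·8 = 332.8 + 47.58, so R_B^{BC} = 47.55 kN and R_C = 52 − 47.55 = 4.453 kN.
R_B = 29.86 + 47.55 = 77.41 kN.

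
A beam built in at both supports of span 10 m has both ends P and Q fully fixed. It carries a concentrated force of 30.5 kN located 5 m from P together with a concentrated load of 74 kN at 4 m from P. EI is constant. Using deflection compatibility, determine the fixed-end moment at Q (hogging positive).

Take the two fixed-end moments M_P, M_Q as redundants; the released structure is the simple span PQ.
On the primary (simply-supported) span, the end slopes from the loading are:
  at P: point load 30.5 at a = 5: Pab(L + b)/(6LEI) = 190.6/EI
  at Q: point load 30.5 at a = 5: Pab(L + a)/(6LEI) = 190.6/EI
  at P: point load 74 at a = 4: Pab(L + b)/(6LEI) = 473.6/EI
  at Q: point load 74 at a = 4: Pab(L + a)/(6LEI) = 414.4/EI
  θ_P0 = 664.2/EI,  θ_Q0 = 605/EI
Flexibility coefficients: a unit moment at one end gives L/(3EI) there and L/(6EI) at the far end, so f₁₁ = f₂₂ = 3.333/EI and f₁₂ = f₂₁ = 1.667/EI.
Compatibility — zero rotation at each built-in end:
  3.333 M_P + 1.667 M_Q = 664.2
  1.667 M_P + 3.333 M_Q = 605
Solving the pair gives M_P = 144.7 kN·m and M_Q = 109.2 kN·m (hogging).

M_Q = 109.2 kN·m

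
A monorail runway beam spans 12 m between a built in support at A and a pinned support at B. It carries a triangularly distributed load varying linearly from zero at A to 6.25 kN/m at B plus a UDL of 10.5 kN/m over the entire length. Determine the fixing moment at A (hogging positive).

Choose R_B as the redundant. The primary structure is the cantilever fixed at A.
Deflection at B on the released cantilever, summing each load's contribution:
  triangular load, peak 6.25 at the free end: 11w₀L⁴/(120EI) = 11880/EI
  UDL 10.5: wL⁴/(8EI) = 27216/EI
  δ_0 = 39096/EI
Flexibility coefficient — unit upward force at B: δ_{BB} = L³/(3EI) = 576/EI.
Compatibility at B: δ_0 − R_B·δ_{BB} = 0, so R_B = 39096/576 = 67.88 kN.
Moment equilibrium about A: M_A = Σ(load moments about A) − R_B·L = 1056 − 67.88×12 = 241.5 kN·m.

M_A = 241.5 kN·m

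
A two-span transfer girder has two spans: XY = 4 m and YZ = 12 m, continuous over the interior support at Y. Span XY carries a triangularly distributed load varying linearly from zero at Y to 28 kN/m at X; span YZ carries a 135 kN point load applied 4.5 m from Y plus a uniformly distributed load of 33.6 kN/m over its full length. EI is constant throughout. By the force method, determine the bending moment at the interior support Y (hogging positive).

M_Y = 691.5 kN·m

Insert a hinge at Y; M_Y is the redundant, and each span becomes simply supported.
End slopes at the hinge Y, treating each span as simply supported:
  span XY: triangular load, peak 28: 7w₀L³/(360EI) = 34.84/EI
  span YZ: point load 135 at a = 4.5: Pab(L + b)/(6LEI) = 1234/EI
  span YZ: UDL 33.6: wL³/(24EI) = 2419/EI
  relative rotation θ_0 = (34.84 + 3653)/EI = 3688/EI
A unit hogging moment at Y produces rotation L₁/(3EI) + L₂/(3EI) = 5.333/EI.
Slope continuity at Y: θ_0 = M_Y·5.333/EI, so M_Y = 3688/5.333 = 691.5 kN·m (hogging).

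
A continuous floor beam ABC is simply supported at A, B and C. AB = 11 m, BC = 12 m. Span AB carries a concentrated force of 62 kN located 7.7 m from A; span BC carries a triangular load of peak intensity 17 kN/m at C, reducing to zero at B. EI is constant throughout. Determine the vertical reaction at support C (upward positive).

Take M_B as the redundant. Released structure: two simple spans AB and BC with a hinge at B.
Discontinuity in slope at B on the released structure — sum the simple-span end rotations:
  span AB: point load 62 at a = 7.7: Pab(L + a)/(6LEI) = 446.4/EI
  span BC: triangular load, peak 17: 7w₀L³/(360EI) = 571.2/EI
  relative rotation θ_0 = (446.4 + 571.2)/EI = 1018/EI
A unit hogging moment at B produces rotation L₁/(3EI) + L₂/(3EI) = 7.667/EI.
Compatibility: M_B·(L₁+L₂)/(3EI) = θ_0, giving M_B = 132.7 kN·m (hogging).
Span BC, ΣM about C: R_B^{BC}·12 = 408 + 132.7, so R_B^{BC} = 45.06 kN and R_C = 102 − 45.06 = 56.94 kN.

R_C = 56.94 kN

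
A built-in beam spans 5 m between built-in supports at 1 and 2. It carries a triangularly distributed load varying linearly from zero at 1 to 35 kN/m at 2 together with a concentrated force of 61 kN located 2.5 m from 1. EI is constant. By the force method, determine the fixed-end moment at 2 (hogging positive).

Take the two fixed-end moments M_1, M_2 as redundants; the released structure is the simple span 12.
End rotations of the released simple span under the applied load (×1/EI):
  at 1: triangular load, peak 35: 7w₀L³/(360EI) = 85.07/EI
  at 2: triangular load, peak 35: w₀L³/(45EI) = 97.22/EI
  at 1: point load 61 at a = 2.5: Pab(L + b)/(6LEI) = 95.31/EI
  at 2: point load 61 at a = 2.5: Pab(L + a)/(6LEI) = 95.31/EI
  θ_10 = 180.4/EI,  θ_20 = 192.5/EI
Flexibility coefficients: a unit moment at one end gives L/(3EI) there and L/(6EI) at the far end, so f₁₁ = f₂₂ = 1.667/EI and f₁₂ = f₂₁ = 0.8333/EI.
Compatibility — zero rotation at each built-in end:
  1.667 M_1 + 0.8333 M_2 = 180.4
  0.8333 M_1 + 1.667 M_2 = 192.5
Solving the pair gives M_1 = 67.29 kN·m and M_2 = 81.88 kN·m (hogging).

M_2 = 81.88 kN·m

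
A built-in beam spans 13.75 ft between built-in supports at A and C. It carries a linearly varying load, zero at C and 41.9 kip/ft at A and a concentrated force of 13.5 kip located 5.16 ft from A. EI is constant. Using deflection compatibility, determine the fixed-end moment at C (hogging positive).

M_C = 280.4 kip·ft

Take the two fixed-end moments M_A, M_C as redundants; the released structure is the simple span AC.
Simple-span end rotations at A and C under the given loads:
  at A: triangular load, peak 41.9: w₀L³/(45EI) = 2421/EI
  at C: triangular load, peak 41.9: 7w₀L³/(360EI) = 2118/EI
  at A: point load 13.5 at a = 5.16: Pab(L + b)/(6LEI) = 162/EI
  at C: point load 13.5 at a = 5.16: Pab(L + a)/(6LEI) = 137.2/EI
  θ_A0 = 2583/EI,  θ_C0 = 2255/EI
Flexibility coefficients: a unit moment at one end gives L/(3EI) there and L/(6EI) at the far end, so f₁₁ = f₂₂ = 4.583/EI and f₁₂ = f₂₁ = 2.292/EI.
Compatibility — zero rotation at each built-in end:
  4.583 M_A + 2.292 M_C = 2583
  2.292 M_A + 4.583 M_C = 2255
Solving the pair gives M_A = 423.3 kip·ft and M_C = 280.4 kip·ft (hogging).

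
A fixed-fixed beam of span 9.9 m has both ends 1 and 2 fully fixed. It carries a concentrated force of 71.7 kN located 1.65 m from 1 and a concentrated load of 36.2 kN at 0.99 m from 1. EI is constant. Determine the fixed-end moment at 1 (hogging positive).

Take the two fixed-end moments M_1, M_2 as redundants; the released structure is the simple span 12.
On the primary (simply-supported) span, the end slopes from the loading are:
  at 1: point load 71.7 at a = 1.65: Pab(L + b)/(6LEI) = 298.2/EI
  at 2: point load 71.7 at a = 1.65: Pab(L + a)/(6LEI) = 189.8/EI
  at 1: point load 36.2 at a = 0.99: Pab(L + b)/(6LEI) = 101.1/EI
  at 2: point load 36.2 at a = 0.99: Pab(L + a)/(6LEI) = 58.54/EI
  θ_10 = 399.3/EI,  θ_20 = 248.3/EI
Flexibility coefficients: a unit moment at one end gives L/(3EI) there and L/(6EI) at the far end, so f₁₁ = f₂₂ = 3.3/EI and f₁₂ = f₂₁ = 1.65/EI.
Compatibility — zero rotation at each built-in end:
  3.3 M_1 + 1.65 M_2 = 399.3
  1.65 M_1 + 3.3 M_2 = 248.3
Solving the pair gives M_1 = 111.2 kN·m and M_2 = 19.66 kN·m (hogging).

M_1 = 111.2 kN·m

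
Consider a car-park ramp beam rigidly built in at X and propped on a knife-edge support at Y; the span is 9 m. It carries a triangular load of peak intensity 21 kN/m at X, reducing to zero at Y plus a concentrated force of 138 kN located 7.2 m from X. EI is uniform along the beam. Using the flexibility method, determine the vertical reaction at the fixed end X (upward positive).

R_X = 116.4 kN

Remove the prop at Y; the released (primary) structure is a cantilever built in at X.
Primary-structure tip deflection at Y by superposition:
  triangular load, peak 21 at the fixed end: w₀L⁴/(30EI) = 4593/EI
  point load 138 at a = 7.2: Pa²(3L − a)/(6EI) = 23608/EI
  δ_0 = 28201/EI
Flexibility coefficient — unit upward force at Y: δ_{YY} = L³/(3EI) = 243/EI.
Compatibility at Y: δ_0 − R_Y·δ_{YY} = 0, so R_Y = 28201/243 = 116.1 kN.
Vertical equilibrium: R_X = ΣP − R_Y = 232.5 − 116.1 = 116.4 kN.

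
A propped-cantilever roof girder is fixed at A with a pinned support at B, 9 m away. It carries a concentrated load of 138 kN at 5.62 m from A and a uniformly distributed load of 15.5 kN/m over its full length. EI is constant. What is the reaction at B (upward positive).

Take the reaction at B as the redundant and release it; the primary structure is a cantilever fixed at A.
Downward deflection at the released point B due to the loads:
  point load 138 at a = 5.62: Pa²(3L − a)/(6EI) = 15531/EI
  UDL 15.5: wL⁴/(8EI) = 12712/EI
  δ_0 = 28243/EI
Tip deflection under a unit load at B: L³/(3EI) = 243/EI.
The prop prevents deflection at B: R_B = δ_0/δ_{BB} = 28243/243 = 116.2 kN.

R_B = 116.2 kN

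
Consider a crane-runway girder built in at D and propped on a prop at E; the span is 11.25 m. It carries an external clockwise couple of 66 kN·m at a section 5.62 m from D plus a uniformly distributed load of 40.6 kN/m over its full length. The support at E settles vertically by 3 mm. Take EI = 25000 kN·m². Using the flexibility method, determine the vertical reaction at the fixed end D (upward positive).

R_D = 279 kN

Choose R_E as the redundant. The primary structure is the cantilever fixed at D.
Primary-structure tip deflection at E by superposition:
  clockwise couple 66 at a = 5.62: M₀a(2L − a)/(2EI) = 3131/EI
  UDL 40.6: wL⁴/(8EI) = 81292/EI
  δ_0 = 84422/EI
Flexibility coefficient — unit upward force at E: δ_{EE} = L³/(3EI) = 474.6/EI.
With EI = 25000 kN·m²: δ_0 = 3.3769 m and δ_{EE} = 0.018984 m/kN.
Compatibility — the beam at E must follow the support down by 0.003 m: δ_0 − R_E·δ_{EE} = 0.003, so R_E = (3.3769 − 0.003)/0.018984 = 177.7 kN.
Vertical equilibrium: R_D = ΣP − R_E = 456.8 − 177.7 = 279 kN.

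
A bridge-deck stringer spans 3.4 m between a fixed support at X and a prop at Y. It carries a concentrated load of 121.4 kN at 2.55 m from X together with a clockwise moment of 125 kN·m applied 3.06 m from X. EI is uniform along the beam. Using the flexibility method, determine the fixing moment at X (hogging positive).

Remove the prop at Y; the released (primary) structure is a cantilever built in at X.
Downward deflection at the released point Y due to the loads:
  point load 121.4 at a = 2.55: Pa²(3L − a)/(6EI) = 1006/EI
  clockwise couple 125 at a = 3.06: M₀a(2L − a)/(2EI) = 715.3/EI
  δ_0 = 1722/EI
Flexibility coefficient — unit upward force at Y: δ_{YY} = L³/(3EI) = 13.1/EI.
Compatibility at Y: δ_0 − R_Y·δ_{YY} = 0, so R_Y = 1722/13.1 = 131.4 kN.
Moment equilibrium about X: M_X = Σ(load moments about X) − R_Y·L = 434.6 − 131.4×3.4 = -12.25 kN·m.

M_X = -12.25 kN·m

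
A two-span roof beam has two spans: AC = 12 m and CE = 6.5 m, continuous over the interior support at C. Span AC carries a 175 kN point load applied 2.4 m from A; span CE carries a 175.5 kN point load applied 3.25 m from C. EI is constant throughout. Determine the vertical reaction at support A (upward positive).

Insert a hinge at C; M_C is the redundant, and each span becomes simply supported.
Discontinuity in slope at C on the released structure — sum the simple-span end rotations:
  span AC: point load 175 at a = 2.4: Pab(L + a)/(6LEI) = 806.4/EI
  span CE: point load 175.5 at a = 3.25: Pab(L + b)/(6LEI) = 463.4/EI
  relative rotation θ_0 = (806.4 + 463.4)/EI = 1270/EI
A unit hogging moment at C produces rotation L₁/(3EI) + L₂/(3EI) = 6.167/EI.
Compatibility: M_C·(L₁+L₂)/(3EI) = θ_0, giving M_C = 205.9 kN·m (hogging).
Span AC, ΣM about A with M_C applied at C: R_C^{AC}·12 = 420 + 205.9, so R_C^{AC} = 52.16 kN and R_A = 175 − 52.16 = 122.8 kN.

R_A = 122.8 kN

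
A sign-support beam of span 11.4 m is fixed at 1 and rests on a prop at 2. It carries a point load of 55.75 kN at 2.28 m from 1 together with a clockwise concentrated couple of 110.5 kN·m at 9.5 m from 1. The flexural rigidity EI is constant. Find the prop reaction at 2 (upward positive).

R_2 = 17.26 kN

Release the roller at 2. Primary structure: cantilever fixed at 1.
Primary-structure tip deflection at 2 by superposition:
  point load 55.75 at a = 2.28: Pa²(3L − a)/(6EI) = 1542/EI
  clockwise couple 110.5 at a = 9.5: M₀a(2L − a)/(2EI) = 6981/EI
  δ_0 = 8523/EI
Tip deflection under a unit load at 2: L³/(3EI) = 493.8/EI.
The prop prevents deflection at 2: R_2 = δ_0/δ_{22} = 8523/493.8 = 17.26 kN.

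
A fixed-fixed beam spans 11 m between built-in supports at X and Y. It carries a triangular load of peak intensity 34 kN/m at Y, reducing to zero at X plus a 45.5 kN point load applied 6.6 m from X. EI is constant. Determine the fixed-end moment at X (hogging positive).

M_X = 185.2 kN·m

Take the two fixed-end moments M_X, M_Y as redundants; the released structure is the simple span XY.
On the primary (simply-supported) span, the end slopes from the loading are:
  at X: triangular load, peak 34: 7w₀L³/(360EI) = 879.9/EI
  at Y: triangular load, peak 34: w₀L³/(45EI) = 1006/EI
  at X: point load 45.5 at a = 6.6: Pab(L + b)/(6LEI) = 308.3/EI
  at Y: point load 45.5 at a = 6.6: Pab(L + a)/(6LEI) = 352.4/EI
  θ_X0 = 1188/EI,  θ_Y0 = 1358/EI
Flexibility coefficients: a unit moment at one end gives L/(3EI) there and L/(6EI) at the far end, so f₁₁ = f₂₂ = 3.667/EI and f₁₂ = f₂₁ = 1.833/EI.
Compatibility — zero rotation at each built-in end:
  3.667 M_X + 1.833 M_Y = 1188
  1.833 M_X + 3.667 M_Y = 1358
Solving the pair gives M_X = 185.2 kN·m and M_Y = 277.8 kN·m (hogging).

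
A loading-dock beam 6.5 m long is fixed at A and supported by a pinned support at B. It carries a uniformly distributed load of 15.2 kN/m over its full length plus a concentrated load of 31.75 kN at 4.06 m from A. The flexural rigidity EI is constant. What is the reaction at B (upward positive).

Remove the prop at B; the released (primary) structure is a cantilever built in at A.
Primary-structure tip deflection at B by superposition:
  UDL 15.2: wL⁴/(8EI) = 3392/EI
  point load 31.75 at a = 4.06: Pa²(3L − a)/(6EI) = 1347/EI
  δ_0 = 4738/EI
Tip deflection under a unit load at B: L³/(3EI) = 91.54/EI.
The prop prevents deflection at B: R_B = δ_0/δ_{BB} = 4738/91.54 = 51.76 kN.

R_B = 51.76 kN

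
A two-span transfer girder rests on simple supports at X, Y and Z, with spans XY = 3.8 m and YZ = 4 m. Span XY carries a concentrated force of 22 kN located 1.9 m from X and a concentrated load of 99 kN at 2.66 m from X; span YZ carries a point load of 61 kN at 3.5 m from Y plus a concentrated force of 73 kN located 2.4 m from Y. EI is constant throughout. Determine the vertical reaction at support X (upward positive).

Release continuity at Y by inserting a hinge; the redundant is the internal moment M_Y. The primary structure is two simply-supported spans XY and YZ.
Discontinuity in slope at Y on the released structure — sum the simple-span end rotations:
  span XY: point load 22 at a = 1.9: Pab(L + a)/(6LEI) = 19.86/EI
  span XY: point load 99 at a = 2.66: Pab(L + a)/(6LEI) = 85.06/EI
  span YZ: point load 61 at a = 3.5: Pab(L + b)/(6LEI) = 20.02/EI
  span YZ: point load 73 at a = 2.4: Pab(L + b)/(6LEI) = 65.41/EI
  relative rotation θ_0 = (104.9 + 85.42)/EI = 190.3/EI
A unit hogging moment at Y produces rotation L₁/(3EI) + L₂/(3EI) = 2.6/EI.
Slope continuity at Y: θ_0 = M_Y·2.6/EI, so M_Y = 190.3/2.6 = 73.21 kN·m (hogging).
Span XY, ΣM about X with M_Y applied at Y: R_Y^{XY}·3.8 = 305.1 + 73.21, so R_Y^{XY} = 99.56 kN and R_X = 121 − 99.56 = 21.44 kN.

R_X = 21.44 kN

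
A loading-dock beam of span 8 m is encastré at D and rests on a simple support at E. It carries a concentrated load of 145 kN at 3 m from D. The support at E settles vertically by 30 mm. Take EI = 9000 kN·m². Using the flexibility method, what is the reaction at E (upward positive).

Remove the prop at E; the released (primary) structure is a cantilever built in at D.
Primary-structure tip deflection at E by superposition:
  point load 145 at a = 3: Pa²(3L − a)/(6EI) = 4568/EI
Tip deflection under a unit load at E: L³/(3EI) = 170.7/EI.
With EI = 9000 kN·m²: δ_0 = 0.5075 m and δ_{EE} = 0.018963 m/kN.
Compatibility — the beam at E must follow the support down by 0.03 m: δ_0 − R_E·δ_{EE} = 0.03, so R_E = (0.5075 − 0.03)/0.018963 = 25.18 kN.

R_E = 25.18 kN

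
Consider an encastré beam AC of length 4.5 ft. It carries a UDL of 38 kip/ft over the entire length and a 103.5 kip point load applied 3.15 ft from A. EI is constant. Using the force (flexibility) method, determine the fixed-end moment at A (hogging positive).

M_A = 93.47 kip·ft

Release both end moments; the primary structure is a simply-supported span AC with redundants M_A and M_C.
End rotations of the released simple span under the applied load (×1/EI):
  at A: UDL 38: wL³/(24EI) = 144.3/EI
  at C: UDL 38: wL³/(24EI) = 144.3/EI
  at A: point load 103.5 at a = 3.15: Pab(L + b)/(6LEI) = 95.36/EI
  at C: point load 103.5 at a = 3.15: Pab(L + a)/(6LEI) = 124.7/EI
  θ_A0 = 239.6/EI,  θ_C0 = 269/EI
Flexibility coefficients: a unit moment at one end gives L/(3EI) there and L/(6EI) at the far end, so f₁₁ = f₂₂ = 1.5/EI and f₁₂ = f₂₁ = 0.75/EI.
Compatibility — zero rotation at each built-in end:
  1.5 M_A + 0.75 M_C = 239.6
  0.75 M_A + 1.5 M_C = 269
Solving the pair gives M_A = 93.47 kip·ft and M_C = 132.6 kip·ft (hogging).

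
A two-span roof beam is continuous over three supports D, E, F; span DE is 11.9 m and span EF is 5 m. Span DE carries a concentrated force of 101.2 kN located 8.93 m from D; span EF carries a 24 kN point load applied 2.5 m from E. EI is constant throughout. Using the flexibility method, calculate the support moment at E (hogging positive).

Take M_E as the redundant. Released structure: two simple spans DE and EF with a hinge at E.
End slopes at the hinge E, treating each span as simply supported:
  span DE: point load 101.2 at a = 8.93: Pab(L + a)/(6LEI) = 783/EI
  span EF: point load 24 at a = 2.5: Pab(L + b)/(6LEI) = 37.5/EI
  relative rotation θ_0 = (783 + 37.5)/EI = 820.5/EI
A unit hogging moment at E produces rotation L₁/(3EI) + L₂/(3EI) = 5.633/EI.
Slope continuity at E: θ_0 = M_E·5.633/EI, so M_E = 820.5/5.633 = 145.7 kN·m (hogging).

M_E = 145.7 kN·m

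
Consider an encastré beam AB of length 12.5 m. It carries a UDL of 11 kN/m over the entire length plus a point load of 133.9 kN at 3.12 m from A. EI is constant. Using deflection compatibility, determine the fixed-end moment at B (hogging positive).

M_B = 221.5 kN·m

Release both end moments; the primary structure is a simply-supported span AB with redundants M_A and M_B.
End rotations of the released simple span under the applied load (×1/EI):
  at A: UDL 11: wL³/(24EI) = 895.2/EI
  at B: UDL 11: wL³/(24EI) = 895.2/EI
  at A: point load 133.9 at a = 3.12: Pab(L + b)/(6LEI) = 1143/EI
  at B: point load 133.9 at a = 3.12: Pab(L + a)/(6LEI) = 816.1/EI
  θ_A0 = 2038/EI,  θ_B0 = 1711/EI
Flexibility coefficients: a unit moment at one end gives L/(3EI) there and L/(6EI) at the far end, so f₁₁ = f₂₂ = 4.167/EI and f₁₂ = f₂₁ = 2.083/EI.
Compatibility — zero rotation at each built-in end:
  4.167 M_A + 2.083 M_B = 2038
  2.083 M_A + 4.167 M_B = 1711
Solving the pair gives M_A = 378.5 kN·m and M_B = 221.5 kN·m (hogging).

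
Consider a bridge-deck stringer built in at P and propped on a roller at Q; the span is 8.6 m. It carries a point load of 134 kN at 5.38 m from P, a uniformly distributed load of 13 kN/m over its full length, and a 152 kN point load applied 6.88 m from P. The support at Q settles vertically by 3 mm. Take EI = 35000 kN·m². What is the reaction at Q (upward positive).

R_Q = 210.7 kN

Release the roller at Q. Primary structure: cantilever fixed at P.
Deflection at Q on the released cantilever, summing each load's contribution:
  point load 134 at a = 5.38: Pa²(3L − a)/(6EI) = 13200/EI
  UDL 13: wL⁴/(8EI) = 8889/EI
  point load 152 at a = 6.88: Pa²(3L − a)/(6EI) = 22688/EI
  δ_0 = 44777/EI
Flexibility coefficient — unit upward force at Q: δ_{QQ} = L³/(3EI) = 212/EI.
With EI = 35000 kN·m²: δ_0 = 1.2793 m and δ_{QQ} = 0.006058 m/kN.
Compatibility — the beam at Q must follow the support down by 0.003 m: δ_0 − R_Q·δ_{QQ} = 0.003, so R_Q = (1.2793 − 0.003)/0.006058 = 210.7 kN.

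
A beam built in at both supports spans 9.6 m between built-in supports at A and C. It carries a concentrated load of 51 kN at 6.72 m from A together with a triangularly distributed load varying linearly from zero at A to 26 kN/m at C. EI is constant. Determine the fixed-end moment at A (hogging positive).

Take the two fixed-end moments M_A, M_C as redundants; the released structure is the simple span AC.
On the primary (simply-supported) span, the end slopes from the loading are:
  at A: point load 51 at a = 6.72: Pab(L + b)/(6LEI) = 213.9/EI
  at C: point load 51 at a = 6.72: Pab(L + a)/(6LEI) = 279.7/EI
  at A: triangular load, peak 26: 7w₀L³/(360EI) = 447.3/EI
  at C: triangular load, peak 26: w₀L³/(45EI) = 511.2/EI
  θ_A0 = 661.1/EI,  θ_C0 = 790.8/EI
Flexibility coefficients: a unit moment at one end gives L/(3EI) there and L/(6EI) at the far end, so f₁₁ = f₂₂ = 3.2/EI and f₁₂ = f₂₁ = 1.6/EI.
Compatibility — zero rotation at each built-in end:
  3.2 M_A + 1.6 M_C = 661.1
  1.6 M_A + 3.2 M_C = 790.8
Solving the pair gives M_A = 110.7 kN·m and M_C = 191.8 kN·m (hogging).

M_A = 110.7 kN·m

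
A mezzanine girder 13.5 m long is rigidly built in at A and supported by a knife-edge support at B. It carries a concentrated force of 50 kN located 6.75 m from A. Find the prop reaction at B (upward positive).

R_B = 15.62 kN

Release the roller at B. Primary structure: cantilever fixed at A.
Primary-structure tip deflection at B by superposition:
  point load 50 at a = 6.75: Pa²(3L − a)/(6EI) = 12814/EI
Tip deflection under a unit load at B: L³/(3EI) = 820.1/EI.
The prop prevents deflection at B: R_B = δ_0/δ_{BB} = 12814/820.1 = 15.62 kN.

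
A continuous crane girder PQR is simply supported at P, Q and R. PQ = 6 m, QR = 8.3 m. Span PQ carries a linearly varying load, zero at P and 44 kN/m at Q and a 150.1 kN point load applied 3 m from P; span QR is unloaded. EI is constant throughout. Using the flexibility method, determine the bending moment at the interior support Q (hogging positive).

Insert a hinge at Q; M_Q is the redundant, and each span becomes simply supported.
Rotations at Q on the released spans (each span's end-slope, ×1/EI):
  span PQ: triangular load, peak 44: w₀L³/(45EI) = 211.2/EI
  span PQ: point load 150.1 at a = 3: Pab(L + a)/(6LEI) = 337.7/EI
  relative rotation θ_0 = (548.9 + 0)/EI = 548.9/EI
A unit hogging moment at Q produces rotation L₁/(3EI) + L₂/(3EI) = 4.767/EI.
Slope continuity at Q: θ_0 = M_Q·4.767/EI, so M_Q = 548.9/4.767 = 115.2 kN·m (hogging).

M_Q = 115.2 kN·m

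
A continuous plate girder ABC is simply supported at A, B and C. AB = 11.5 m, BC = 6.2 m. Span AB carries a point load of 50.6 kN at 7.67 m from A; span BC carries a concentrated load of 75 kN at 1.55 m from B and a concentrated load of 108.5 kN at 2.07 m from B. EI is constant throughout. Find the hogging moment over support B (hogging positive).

Release continuity at B by inserting a hinge; the redundant is the internal moment M_B. The primary structure is two simply-supported spans AB and BC.
End slopes at the hinge B, treating each span as simply supported:
  span AB: point load 50.6 at a = 7.67: Pab(L + a)/(6LEI) = 413/EI
  span BC: point load 75 at a = 1.55: Pab(L + b)/(6LEI) = 157.7/EI
  span BC: point load 108.5 at a = 2.07: Pab(L + b)/(6LEI) = 257.6/EI
  relative rotation θ_0 = (413 + 415.2)/EI = 828.2/EI
A unit hogging moment at B produces rotation L₁/(3EI) + L₂/(3EI) = 5.9/EI.
Slope continuity at B: θ_0 = M_B·5.9/EI, so M_B = 828.2/5.9 = 140.4 kN·m (hogging).

M_B = 140.4 kN·m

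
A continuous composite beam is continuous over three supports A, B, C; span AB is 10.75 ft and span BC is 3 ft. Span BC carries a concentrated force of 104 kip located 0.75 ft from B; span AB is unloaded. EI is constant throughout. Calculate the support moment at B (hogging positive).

Release continuity at B by inserting a hinge; the redundant is the internal moment M_B. The primary structure is two simply-supported spans AB and BC.
Rotations at B on the released spans (each span's end-slope, ×1/EI):
  span BC: point load 104 at a = 0.75: Pab(L + b)/(6LEI) = 51.19/EI
  relative rotation θ_0 = (0 + 51.19)/EI = 51.19/EI
A unit hogging moment at B produces rotation L₁/(3EI) + L₂/(3EI) = 4.583/EI.
Slope continuity at B: θ_0 = M_B·4.583/EI, so M_B = 51.19/4.583 = 11.17 kip·ft (hogging).

M_B = 11.17 kip·ft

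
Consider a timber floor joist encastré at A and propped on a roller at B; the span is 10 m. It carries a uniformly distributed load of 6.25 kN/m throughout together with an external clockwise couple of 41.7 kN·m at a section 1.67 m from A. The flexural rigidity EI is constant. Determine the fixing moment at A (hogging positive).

Remove the prop at B; the released (primary) structure is a cantilever built in at A.
Free-end deflection of the primary structure under the applied loading (downward +):
  UDL 6.25: wL⁴/(8EI) = 7812/EI
  clockwise couple 41.7 at a = 1.67: M₀a(2L − a)/(2EI) = 638.2/EI
  δ_0 = 8451/EI
Flexibility coefficient — unit upward force at B: δ_{BB} = L³/(3EI) = 333.3/EI.
Compatibility at B: δ_0 − R_B·δ_{BB} = 0, so R_B = 8451/333.3 = 25.35 kN.
Moment equilibrium about A: M_A = Σ(load moments about A) − R_B·L = 354.2 − 25.35×10 = 100.7 kN·m.

M_A = 100.7 kN·m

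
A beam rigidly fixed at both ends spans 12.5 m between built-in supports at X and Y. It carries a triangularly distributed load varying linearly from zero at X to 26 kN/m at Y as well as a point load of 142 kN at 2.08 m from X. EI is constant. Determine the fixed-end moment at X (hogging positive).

Release both end moments; the primary structure is a simply-supported span XY with redundants M_X and M_Y.
On the primary (simply-supported) span, the end slopes from the loading are:
  at X: triangular load, peak 26: 7w₀L³/(360EI) = 987.4/EI
  at Y: triangular load, peak 26: w₀L³/(45EI) = 1128/EI
  at X: point load 142 at a = 2.08: Pab(L + b)/(6LEI) = 940.5/EI
  at Y: point load 142 at a = 2.08: Pab(L + a)/(6LEI) = 598.3/EI
  θ_X0 = 1928/EI,  θ_Y0 = 1727/EI
Flexibility coefficients: a unit moment at one end gives L/(3EI) there and L/(6EI) at the far end, so f₁₁ = f₂₂ = 4.167/EI and f₁₂ = f₂₁ = 2.083/EI.
Compatibility — zero rotation at each built-in end:
  4.167 M_X + 2.083 M_Y = 1928
  2.083 M_X + 4.167 M_Y = 1727
Solving the pair gives M_X = 340.7 kN·m and M_Y = 244.1 kN·m (hogging).

M_X = 340.7 kN·m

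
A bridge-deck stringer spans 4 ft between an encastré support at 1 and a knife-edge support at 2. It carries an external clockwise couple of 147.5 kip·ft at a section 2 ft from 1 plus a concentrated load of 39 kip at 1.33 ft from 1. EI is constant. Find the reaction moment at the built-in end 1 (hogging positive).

Release the roller at 2. Primary structure: cantilever fixed at 1.
Downward deflection at the released point 2 due to the loads:
  clockwise couple 147.5 at a = 2: M₀a(2L − a)/(2EI) = 885/EI
  point load 39 at a = 1.33: Pa²(3L − a)/(6EI) = 122.7/EI
  δ_0 = 1008/EI
Flexibility coefficient — unit upward force at 2: δ_{22} = L³/(3EI) = 21.33/EI.
The prop prevents deflection at 2: R_2 = δ_0/δ_{22} = 1008/21.33 = 47.24 kip.
Moment equilibrium about 1: M_1 = Σ(load moments about 1) − R_2·L = 199.4 − 47.24×4 = 10.43 kip·ft.

M_1 = 10.43 kip·ft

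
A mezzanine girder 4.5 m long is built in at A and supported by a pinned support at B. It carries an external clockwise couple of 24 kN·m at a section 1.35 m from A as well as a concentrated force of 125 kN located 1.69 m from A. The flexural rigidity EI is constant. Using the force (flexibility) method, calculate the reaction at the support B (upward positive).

R_B = 27.21 kN

Remove the prop at B; the released (primary) structure is a cantilever built in at A.
Free-end deflection of the primary structure under the applied loading (downward +):
  clockwise couple 24 at a = 1.35: M₀a(2L − a)/(2EI) = 123.9/EI
  point load 125 at a = 1.69: Pa²(3L − a)/(6EI) = 702.7/EI
  δ_0 = 826.6/EI
Flexibility coefficient — unit upward force at B: δ_{BB} = L³/(3EI) = 30.38/EI.
The prop prevents deflection at B: R_B = δ_0/δ_{BB} = 826.6/30.38 = 27.21 kN.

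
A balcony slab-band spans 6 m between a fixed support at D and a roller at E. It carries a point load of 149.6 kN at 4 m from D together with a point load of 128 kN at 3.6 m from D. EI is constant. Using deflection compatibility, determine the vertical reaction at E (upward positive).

Choose R_E as the redundant. The primary structure is the cantilever fixed at D.
Downward deflection at the released point E due to the loads:
  point load 149.6 at a = 4: Pa²(3L − a)/(6EI) = 5585/EI
  point load 128 at a = 3.6: Pa²(3L − a)/(6EI) = 3981/EI
  δ_0 = 9566/EI
Tip deflection under a unit load at E: L³/(3EI) = 72/EI.
The prop prevents deflection at E: R_E = δ_0/δ_{EE} = 9566/72 = 132.9 kN.

R_E = 132.9 kN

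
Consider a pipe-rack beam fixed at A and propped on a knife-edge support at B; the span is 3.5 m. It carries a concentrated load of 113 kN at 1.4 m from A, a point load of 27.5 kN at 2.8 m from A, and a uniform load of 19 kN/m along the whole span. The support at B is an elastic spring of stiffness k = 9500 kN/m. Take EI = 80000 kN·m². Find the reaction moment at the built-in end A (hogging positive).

M_A = 202.3 kN·m

Choose R_B as the redundant. The primary structure is the cantilever fixed at A.
Deflection at B on the released cantilever, summing each load's contribution:
  point load 113 at a = 1.4: Pa²(3L − a)/(6EI) = 335.9/EI
  point load 27.5 at a = 2.8: Pa²(3L − a)/(6EI) = 276.7/EI
  UDL 19: wL⁴/(8EI) = 356.4/EI
  δ_0 = 969/EI
Flexibility coefficient — unit upward force at B: δ_{BB} = L³/(3EI) = 14.29/EI.
With EI = 80000 kN·m²: δ_0 = 0.012112 m and δ_{BB} = 0.000179 m/kN.
Compatibility — the spring shortens by R_B/k under the reaction it provides: δ_0 − R_B·δ_{BB} = R_B/k. With 1/k = 0.000105 m/kN, R_B = δ_0 / (δ_{BB} + 1/k) = 0.012112 / (0.000179 + 0.000105) = 42.66 kN.
Moment equilibrium about A: M_A = Σ(load moments about A) − R_B·L = 351.6 − 42.66×3.5 = 202.3 kN·m.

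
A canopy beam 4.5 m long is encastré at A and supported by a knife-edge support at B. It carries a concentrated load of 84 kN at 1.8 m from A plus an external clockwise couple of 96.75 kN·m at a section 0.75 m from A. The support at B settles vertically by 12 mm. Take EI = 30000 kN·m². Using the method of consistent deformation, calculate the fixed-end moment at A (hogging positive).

M_A = 178.3 kN·m

Take the reaction at B as the redundant and release it; the primary structure is a cantilever fixed at A.
Free-end deflection of the primary structure under the applied loading (downward +):
  point load 84 at a = 1.8: Pa²(3L − a)/(6EI) = 530.7/EI
  clockwise couple 96.75 at a = 0.75: M₀a(2L − a)/(2EI) = 299.3/EI
  δ_0 = 830/EI
Flexibility coefficient — unit upward force at B: δ_{BB} = L³/(3EI) = 30.38/EI.
With EI = 30000 kN·m²: δ_0 = 0.027668 m and δ_{BB} = 0.001012 m/kN.
Compatibility — the beam at B must follow the support down by 0.012 m: δ_0 − R_B·δ_{BB} = 0.012, so R_B = (0.027668 − 0.012)/0.001012 = 15.47 kN.
Moment equilibrium about A: M_A = Σ(load moments about A) − R_B·L = 247.9 − 15.47×4.5 = 178.3 kN·m.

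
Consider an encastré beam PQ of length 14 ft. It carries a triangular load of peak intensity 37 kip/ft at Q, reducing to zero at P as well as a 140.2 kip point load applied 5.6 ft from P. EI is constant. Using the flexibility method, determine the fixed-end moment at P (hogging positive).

Take the two fixed-end moments M_P, M_Q as redundants; the released structure is the simple span PQ.
Simple-span end rotations at P and Q under the given loads:
  at P: triangular load, peak 37: 7w₀L³/(360EI) = 1974/EI
  at Q: triangular load, peak 37: w₀L³/(45EI) = 2256/EI
  at P: point load 140.2 at a = 5.6: Pab(L + b)/(6LEI) = 1759/EI
  at Q: point load 140.2 at a = 5.6: Pab(L + a)/(6LEI) = 1539/EI
  θ_P0 = 3733/EI,  θ_Q0 = 3795/EI
Flexibility coefficients: a unit moment at one end gives L/(3EI) there and L/(6EI) at the far end, so f₁₁ = f₂₂ = 4.667/EI and f₁₂ = f₂₁ = 2.333/EI.
Compatibility — zero rotation at each built-in end:
  4.667 M_P + 2.333 M_Q = 3733
  2.333 M_P + 4.667 M_Q = 3795
Solving the pair gives M_P = 524.4 kip·ft and M_Q = 551 kip·ft (hogging).

M_P = 524.4 kip·ft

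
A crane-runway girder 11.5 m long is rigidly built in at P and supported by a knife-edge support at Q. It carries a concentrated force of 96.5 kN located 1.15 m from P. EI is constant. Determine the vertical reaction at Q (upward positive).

R_Q = 1.399 kN

Remove the prop at Q; the released (primary) structure is a cantilever built in at P.
Downward deflection at the released point Q due to the loads:
  point load 96.5 at a = 1.15: Pa²(3L − a)/(6EI) = 709.4/EI
Flexibility coefficient — unit upward force at Q: δ_{QQ} = L³/(3EI) = 507/EI.
The prop prevents deflection at Q: R_Q = δ_0/δ_{QQ} = 709.4/507 = 1.399 kN.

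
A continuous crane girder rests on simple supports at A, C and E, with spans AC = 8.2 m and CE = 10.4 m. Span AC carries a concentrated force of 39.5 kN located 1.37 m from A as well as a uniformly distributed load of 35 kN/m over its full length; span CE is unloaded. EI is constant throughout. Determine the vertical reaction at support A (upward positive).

R_A = 159.2 kN

Take M_C as the redundant. Released structure: two simple spans AC and CE with a hinge at C.
Rotations at C on the released spans (each span's end-slope, ×1/EI):
  span AC: point load 39.5 at a = 1.37: Pab(L + a)/(6LEI) = 71.89/EI
  span AC: UDL 35: wL³/(24EI) = 804.1/EI
  relative rotation θ_0 = (876 + 0)/EI = 876/EI
A unit hogging moment at C produces rotation L₁/(3EI) + L₂/(3EI) = 6.2/EI.
Slope continuity at C: θ_0 = M_C·6.2/EI, so M_C = 876/6.2 = 141.3 kN·m (hogging).
Span AC, ΣM about A with M_C applied at C: R_C^{AC}·8.2 = 1231 + 141.3, so R_C^{AC} = 167.3 kN and R_A = 326.5 − 167.3 = 159.2 kN.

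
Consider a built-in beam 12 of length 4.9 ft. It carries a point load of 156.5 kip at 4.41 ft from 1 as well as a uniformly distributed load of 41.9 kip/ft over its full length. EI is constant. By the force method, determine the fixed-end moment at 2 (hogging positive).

M_2 = 145.9 kip·ft

Release both end moments; the primary structure is a simply-supported span 12 with redundants M_1 and M_2.
Simple-span end rotations at 1 and 2 under the given loads:
  at 1: point load 156.5 at a = 4.41: Pab(L + b)/(6LEI) = 62/EI
  at 2: point load 156.5 at a = 4.41: Pab(L + a)/(6LEI) = 107.1/EI
  at 1: UDL 41.9: wL³/(24EI) = 205.4/EI
  at 2: UDL 41.9: wL³/(24EI) = 205.4/EI
  θ_10 = 267.4/EI,  θ_20 = 312.5/EI
Flexibility coefficients: a unit moment at one end gives L/(3EI) there and L/(6EI) at the far end, so f₁₁ = f₂₂ = 1.633/EI and f₁₂ = f₂₁ = 0.8167/EI.
Compatibility — zero rotation at each built-in end:
  1.633 M_1 + 0.8167 M_2 = 267.4
  0.8167 M_1 + 1.633 M_2 = 312.5
Solving the pair gives M_1 = 90.74 kip·ft and M_2 = 145.9 kip·ft (hogging).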